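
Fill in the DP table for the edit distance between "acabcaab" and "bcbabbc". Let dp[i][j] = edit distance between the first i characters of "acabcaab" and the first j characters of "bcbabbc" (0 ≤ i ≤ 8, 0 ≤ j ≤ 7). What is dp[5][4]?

3

   ''  b  c  b  a  b  b  c
''  0  1  2  3  4  5  6  7
 a  1  1  2  3  3  4  5  6
 c  2  2  1  2  3  4  5  5
 a  3  3  2  2  2  3  4  5
 b  4  3  3  2  3  2  3  4
 c  5  4  3  3  3  3  3  3
 a  6  5  4  4  3  4  4  4
 a  7  6  5  5  4  4  5  5
 b  8  7  6  5  5  4  4  5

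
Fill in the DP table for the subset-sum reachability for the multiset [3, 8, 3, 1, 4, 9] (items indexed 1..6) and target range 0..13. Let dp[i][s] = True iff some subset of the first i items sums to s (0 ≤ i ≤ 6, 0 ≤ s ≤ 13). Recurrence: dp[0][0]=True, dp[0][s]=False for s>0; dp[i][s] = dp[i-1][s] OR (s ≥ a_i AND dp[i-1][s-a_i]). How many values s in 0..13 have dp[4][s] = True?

10

i\s   0   1   2   3   4   5   6   7   8   9  10  11  12  13
  0   T   F   F   F   F   F   F   F   F   F   F   F   F   F
  1   T   F   F   T   F   F   F   F   F   F   F   F   F   F
  2   T   F   F   T   F   F   F   F   T   F   F   T   F   F
  3   T   F   F   T   F   F   T   F   T   F   F   T   F   F
  4   T   T   F   T   T   F   T   T   T   T   F   T   T   F
  5   T   T   F   T   T   T   T   T   T   T   T   T   T   T
  6   T   T   F   T   T   T   T   T   T   T   T   T   T   T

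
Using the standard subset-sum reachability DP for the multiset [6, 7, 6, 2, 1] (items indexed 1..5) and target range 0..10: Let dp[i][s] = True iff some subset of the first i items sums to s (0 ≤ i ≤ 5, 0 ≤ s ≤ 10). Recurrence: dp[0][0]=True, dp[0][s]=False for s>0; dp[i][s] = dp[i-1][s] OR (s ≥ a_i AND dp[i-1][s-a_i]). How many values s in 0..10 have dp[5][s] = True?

i\s   0   1   2   3   4   5   6   7   8   9  10
  0   T   F   F   F   F   F   F   F   F   F   F
  1   T   F   F   F   F   F   T   F   F   F   F
  2   T   F   F   F   F   F   T   T   F   F   F
  3   T   F   F   F   F   F   T   T   F   F   F
  4   T   F   T   F   F   F   T   T   T   T   F
  5   T   T   T   T   F   F   T   T   T   T   T

9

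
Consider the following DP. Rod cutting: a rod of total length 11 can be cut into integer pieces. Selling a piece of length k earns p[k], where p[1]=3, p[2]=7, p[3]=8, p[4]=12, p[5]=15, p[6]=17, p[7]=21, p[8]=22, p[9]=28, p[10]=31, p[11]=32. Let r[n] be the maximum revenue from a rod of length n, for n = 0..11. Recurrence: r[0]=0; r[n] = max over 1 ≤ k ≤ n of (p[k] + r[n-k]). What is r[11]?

   n    0    1    2    3    4    5    6    7    8    9   10   11
r[n]    0    3    7   10   14   17   21   24   28   31   35   38

38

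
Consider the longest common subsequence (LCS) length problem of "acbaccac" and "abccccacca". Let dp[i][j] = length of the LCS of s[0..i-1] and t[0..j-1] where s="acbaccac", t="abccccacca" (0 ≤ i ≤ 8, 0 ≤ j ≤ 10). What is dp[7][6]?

4

   ''  a  b  c  c  c  c  a  c  c  a
''  0  0  0  0  0  0  0  0  0  0  0
 a  0  1  1  1  1  1  1  1  1  1  1
 c  0  1  1  2  2  2  2  2  2  2  2
 b  0  1  2  2  2  2  2  2  2  2  2
 a  0  1  2  2  2  2  2  3  3  3  3
 c  0  1  2  3  3  3  3  3  4  4  4
 c  0  1  2  3  4  4  4  4  4  5  5
 a  0  1  2  3  4  4  4  5  5  5  6
 c  0  1  2  3  4  5  5  5  6  6  6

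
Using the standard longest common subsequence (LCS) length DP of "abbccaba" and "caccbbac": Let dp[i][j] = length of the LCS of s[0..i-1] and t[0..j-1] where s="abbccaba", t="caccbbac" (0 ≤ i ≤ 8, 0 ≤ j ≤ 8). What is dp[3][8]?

   ''  c  a  c  c  b  b  a  c
''  0  0  0  0  0  0  0  0  0
 a  0  0  1  1  1  1  1  1  1
 b  0  0  1  1  1  2  2  2  2
 b  0  0  1  1  1  2  3  3  3
 c  0  1  1  2  2  2  3  3  4
 c  0  1  1  2  3  3  3  3  4
 a  0  1  2  2  3  3  3  4  4
 b  0  1  2  2  3  4  4  4  4
 a  0  1  2  2  3  4  4  5  5

3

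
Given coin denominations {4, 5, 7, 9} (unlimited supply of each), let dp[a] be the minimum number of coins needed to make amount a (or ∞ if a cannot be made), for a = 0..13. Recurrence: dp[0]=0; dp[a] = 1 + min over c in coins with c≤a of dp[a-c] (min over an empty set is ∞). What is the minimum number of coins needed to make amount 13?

2

 a  0  1  2  3  4  5  6  7  8  9 10 11 12 13
dp  0  -  -  -  1  1  -  1  2  1  2  2  2  2
(- denotes ∞ / unreachable)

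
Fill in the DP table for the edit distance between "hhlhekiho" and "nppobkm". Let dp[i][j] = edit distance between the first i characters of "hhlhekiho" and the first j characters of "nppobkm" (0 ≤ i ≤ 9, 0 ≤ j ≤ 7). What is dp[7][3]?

7

   ''  n  p  p  o  b  k  m
''  0  1  2  3  4  5  6  7
 h  1  1  2  3  4  5  6  7
 h  2  2  2  3  4  5  6  7
 l  3  3  3  3  4  5  6  7
 h  4  4  4  4  4  5  6  7
 e  5  5  5  5  5  5  6  7
 k  6  6  6  6  6  6  5  6
 i  7  7  7  7  7  7  6  6
 h  8  8  8  8  8  8  7  7
 o  9  9  9  9  8  9  8  8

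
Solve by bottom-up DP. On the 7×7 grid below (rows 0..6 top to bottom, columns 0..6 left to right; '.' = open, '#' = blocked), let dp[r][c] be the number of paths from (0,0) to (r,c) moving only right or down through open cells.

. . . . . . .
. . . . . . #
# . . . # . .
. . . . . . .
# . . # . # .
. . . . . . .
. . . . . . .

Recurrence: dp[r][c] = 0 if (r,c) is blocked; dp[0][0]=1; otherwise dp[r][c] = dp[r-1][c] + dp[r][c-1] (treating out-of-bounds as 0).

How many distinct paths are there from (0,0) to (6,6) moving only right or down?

r\c   0   1   2   3   4   5   6
  0   1   1   1   1   1   1   1
  1   1   2   3   4   5   6   0
  2   0   2   5   9   0   6   6
  3   0   2   7  16  16  22  28
  4   0   2   9   0  16   0  28
  5   0   2  11  11  27  27  55
  6   0   2  13  24  51  78 133

133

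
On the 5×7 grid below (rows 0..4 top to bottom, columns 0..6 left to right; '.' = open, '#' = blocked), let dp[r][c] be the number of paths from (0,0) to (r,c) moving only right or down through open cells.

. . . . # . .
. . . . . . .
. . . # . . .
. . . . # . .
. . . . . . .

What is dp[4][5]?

r\c   0   1   2   3   4   5   6
  0   1   1   1   1   0   0   0
  1   1   2   3   4   4   4   4
  2   1   3   6   0   4   8  12
  3   1   4  10  10   0   8  20
  4   1   5  15  25  25  33  53

33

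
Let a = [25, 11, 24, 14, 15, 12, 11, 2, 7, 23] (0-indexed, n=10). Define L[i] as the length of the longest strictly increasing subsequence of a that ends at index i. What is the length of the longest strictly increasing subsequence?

   i    0    1    2    3    4    5    6    7    8    9
a[i]   25   11   24   14   15   12   11    2    7   23
L[i]    1    1    2    2    3    2    1    1    2    4

4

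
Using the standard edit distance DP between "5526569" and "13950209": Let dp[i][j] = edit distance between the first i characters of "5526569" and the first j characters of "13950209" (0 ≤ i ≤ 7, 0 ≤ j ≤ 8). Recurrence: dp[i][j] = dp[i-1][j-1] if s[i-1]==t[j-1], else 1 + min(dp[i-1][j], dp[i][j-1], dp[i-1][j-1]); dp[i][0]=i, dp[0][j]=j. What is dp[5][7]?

6

   ''  1  3  9  5  0  2  0  9
''  0  1  2  3  4  5  6  7  8
 5  1  1  2  3  3  4  5  6  7
 5  2  2  2  3  3  4  5  6  7
 2  3  3  3  3  4  4  4  5  6
 6  4  4  4  4  4  5  5  5  6
 5  5  5  5  5  4  5  6  6  6
 6  6  6  6  6  5  5  6  7  7
 9  7  7  7  6  6  6  6  7  7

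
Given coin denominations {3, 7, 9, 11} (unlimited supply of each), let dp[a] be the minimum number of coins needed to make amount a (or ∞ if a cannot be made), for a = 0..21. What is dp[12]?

2

 a  0  1  2  3  4  5  6  7  8  9 10 11 12 13 14 15 16 17 18 19 20 21
dp  0  -  -  1  -  -  2  1  -  1  2  1  2  3  2  3  2  3  2  3  2  3
(- denotes ∞ / unreachable)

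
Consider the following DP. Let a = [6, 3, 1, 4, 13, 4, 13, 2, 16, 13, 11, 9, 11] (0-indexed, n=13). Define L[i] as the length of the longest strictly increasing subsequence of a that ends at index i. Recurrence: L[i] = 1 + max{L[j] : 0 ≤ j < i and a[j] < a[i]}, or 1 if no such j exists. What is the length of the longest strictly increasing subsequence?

   i    0    1    2    3    4    5    6    7    8    9   10   11   12
a[i]    6    3    1    4   13    4   13    2   16   13   11    9   11
L[i]    1    1    1    2    3    2    3    2    4    3    3    3    4

4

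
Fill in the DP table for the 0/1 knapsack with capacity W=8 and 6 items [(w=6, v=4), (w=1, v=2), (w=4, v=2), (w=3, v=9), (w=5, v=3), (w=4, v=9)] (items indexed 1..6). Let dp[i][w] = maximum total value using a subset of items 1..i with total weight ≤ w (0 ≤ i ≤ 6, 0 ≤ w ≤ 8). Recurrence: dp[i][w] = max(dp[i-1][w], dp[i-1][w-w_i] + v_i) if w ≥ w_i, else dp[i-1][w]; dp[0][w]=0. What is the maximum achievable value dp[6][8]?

20

i\w   0   1   2   3   4   5   6   7   8
  0   0   0   0   0   0   0   0   0   0
  1   0   0   0   0   0   0   4   4   4
  2   0   2   2   2   2   2   4   6   6
  3   0   2   2   2   2   4   4   6   6
  4   0   2   2   9  11  11  11  11  13
  5   0   2   2   9  11  11  11  11  13
  6   0   2   2   9  11  11  11  18  20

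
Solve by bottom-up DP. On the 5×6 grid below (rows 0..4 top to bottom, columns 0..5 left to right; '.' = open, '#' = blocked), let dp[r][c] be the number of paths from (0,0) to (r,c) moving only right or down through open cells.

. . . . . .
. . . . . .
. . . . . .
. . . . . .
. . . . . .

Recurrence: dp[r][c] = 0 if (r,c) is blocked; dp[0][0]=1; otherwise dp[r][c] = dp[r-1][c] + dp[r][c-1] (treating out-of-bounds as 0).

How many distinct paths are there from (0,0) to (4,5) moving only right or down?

126

r\c   0   1   2   3   4   5
  0   1   1   1   1   1   1
  1   1   2   3   4   5   6
  2   1   3   6  10  15  21
  3   1   4  10  20  35  56
  4   1   5  15  35  70 126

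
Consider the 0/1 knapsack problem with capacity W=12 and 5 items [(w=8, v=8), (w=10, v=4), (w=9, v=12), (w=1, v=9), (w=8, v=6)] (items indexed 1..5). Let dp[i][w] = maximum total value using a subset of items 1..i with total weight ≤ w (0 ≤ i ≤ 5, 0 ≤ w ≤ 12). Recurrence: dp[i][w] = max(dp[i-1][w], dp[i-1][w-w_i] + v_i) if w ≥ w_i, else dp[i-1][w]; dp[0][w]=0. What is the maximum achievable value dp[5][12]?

i\w   0   1   2   3   4   5   6   7   8   9  10  11  12
  0   0   0   0   0   0   0   0   0   0   0   0   0   0
  1   0   0   0   0   0   0   0   0   8   8   8   8   8
  2   0   0   0   0   0   0   0   0   8   8   8   8   8
  3   0   0   0   0   0   0   0   0   8  12  12  12  12
  4   0   9   9   9   9   9   9   9   9  17  21  21  21
  5   0   9   9   9   9   9   9   9   9  17  21  21  21

21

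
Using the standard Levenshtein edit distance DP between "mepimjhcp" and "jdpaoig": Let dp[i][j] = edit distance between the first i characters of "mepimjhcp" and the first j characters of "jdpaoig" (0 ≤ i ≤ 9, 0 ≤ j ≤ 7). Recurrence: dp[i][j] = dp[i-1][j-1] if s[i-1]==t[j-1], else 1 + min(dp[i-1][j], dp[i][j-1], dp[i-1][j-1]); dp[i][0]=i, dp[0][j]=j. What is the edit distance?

8

   ''  j  d  p  a  o  i  g
''  0  1  2  3  4  5  6  7
 m  1  1  2  3  4  5  6  7
 e  2  2  2  3  4  5  6  7
 p  3  3  3  2  3  4  5  6
 i  4  4  4  3  3  4  4  5
 m  5  5  5  4  4  4  5  5
 j  6  5  6  5  5  5  5  6
 h  7  6  6  6  6  6  6  6
 c  8  7  7  7  7  7  7  7
 p  9  8  8  7  8  8  8  8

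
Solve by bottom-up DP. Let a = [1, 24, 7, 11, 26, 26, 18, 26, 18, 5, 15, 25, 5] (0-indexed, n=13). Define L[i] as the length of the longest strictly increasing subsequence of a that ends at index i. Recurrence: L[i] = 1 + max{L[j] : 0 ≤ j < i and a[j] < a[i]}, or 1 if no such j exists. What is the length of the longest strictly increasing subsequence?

   i    0    1    2    3    4    5    6    7    8    9   10   11   12
a[i]    1   24    7   11   26   26   18   26   18    5   15   25    5
L[i]    1    2    2    3    4    4    4    5    4    2    4    5    2

5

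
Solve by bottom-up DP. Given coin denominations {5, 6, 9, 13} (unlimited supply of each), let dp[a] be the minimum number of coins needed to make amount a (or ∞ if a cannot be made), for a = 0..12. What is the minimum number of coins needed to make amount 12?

 a  0  1  2  3  4  5  6  7  8  9 10 11 12
dp  0  -  -  -  -  1  1  -  -  1  2  2  2
(- denotes ∞ / unreachable)

2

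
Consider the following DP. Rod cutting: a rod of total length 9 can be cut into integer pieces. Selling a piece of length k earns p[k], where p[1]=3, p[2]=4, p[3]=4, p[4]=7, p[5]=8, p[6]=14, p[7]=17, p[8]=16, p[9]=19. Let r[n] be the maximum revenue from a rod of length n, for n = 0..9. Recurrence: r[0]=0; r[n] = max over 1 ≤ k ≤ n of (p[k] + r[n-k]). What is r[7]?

   n    0    1    2    3    4    5    6    7    8    9
r[n]    0    3    6    9   12   15   18   21   24   27

21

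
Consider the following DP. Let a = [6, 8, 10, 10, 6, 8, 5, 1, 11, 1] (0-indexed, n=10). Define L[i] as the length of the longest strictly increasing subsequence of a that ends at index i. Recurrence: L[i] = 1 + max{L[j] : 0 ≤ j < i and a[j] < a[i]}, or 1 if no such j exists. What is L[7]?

1

   i    0    1    2    3    4    5    6    7    8    9
a[i]    6    8   10   10    6    8    5    1   11    1
L[i]    1    2    3    3    1    2    1    1    4    1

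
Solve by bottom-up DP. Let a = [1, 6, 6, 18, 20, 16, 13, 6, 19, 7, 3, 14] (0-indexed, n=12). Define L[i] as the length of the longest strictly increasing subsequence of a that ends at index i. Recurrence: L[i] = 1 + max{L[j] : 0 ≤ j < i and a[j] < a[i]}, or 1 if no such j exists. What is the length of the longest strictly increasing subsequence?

   i    0    1    2    3    4    5    6    7    8    9   10   11
a[i]    1    6    6   18   20   16   13    6   19    7    3   14
L[i]    1    2    2    3    4    3    3    2    4    3    2    4

4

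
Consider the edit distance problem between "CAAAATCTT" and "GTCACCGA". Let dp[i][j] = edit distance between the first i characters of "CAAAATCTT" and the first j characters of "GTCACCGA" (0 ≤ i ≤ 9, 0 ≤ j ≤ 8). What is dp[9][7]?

   ''  G  T  C  A  C  C  G  A
''  0  1  2  3  4  5  6  7  8
 C  1  1  2  2  3  4  5  6  7
 A  2  2  2  3  2  3  4  5  6
 A  3  3  3  3  3  3  4  5  5
 A  4  4  4  4  3  4  4  5  5
 A  5  5  5  5  4  4  5  5  5
 T  6  6  5  6  5  5  5  6  6
 C  7  7  6  5  6  5  5  6  7
 T  8  8  7  6  6  6  6  6  7
 T  9  9  8  7  7  7  7  7  7

7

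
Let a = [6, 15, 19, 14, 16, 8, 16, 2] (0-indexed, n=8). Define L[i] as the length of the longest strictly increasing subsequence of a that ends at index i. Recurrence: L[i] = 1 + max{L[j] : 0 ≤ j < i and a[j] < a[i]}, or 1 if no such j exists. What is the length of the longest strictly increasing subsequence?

3

   i    0    1    2    3    4    5    6    7
a[i]    6   15   19   14   16    8   16    2
L[i]    1    2    3    2    3    2    3    1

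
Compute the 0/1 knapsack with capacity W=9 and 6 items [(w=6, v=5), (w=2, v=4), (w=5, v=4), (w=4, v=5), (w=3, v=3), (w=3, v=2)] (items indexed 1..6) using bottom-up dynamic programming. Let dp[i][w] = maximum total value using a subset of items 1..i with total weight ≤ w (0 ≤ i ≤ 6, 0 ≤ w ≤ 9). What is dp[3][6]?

i\w   0   1   2   3   4   5   6   7   8   9
  0   0   0   0   0   0   0   0   0   0   0
  1   0   0   0   0   0   0   5   5   5   5
  2   0   0   4   4   4   4   5   5   9   9
  3   0   0   4   4   4   4   5   8   9   9
  4   0   0   4   4   5   5   9   9   9   9
  5   0   0   4   4   5   7   9   9   9  12
  6   0   0   4   4   5   7   9   9   9  12

5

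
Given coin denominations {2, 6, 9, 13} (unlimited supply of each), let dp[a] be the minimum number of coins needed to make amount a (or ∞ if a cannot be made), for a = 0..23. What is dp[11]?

 a  0  1  2  3  4  5  6  7  8  9 10 11 12 13 14 15 16 17 18 19 20 21 22 23
dp  0  -  1  -  2  -  1  -  2  1  3  2  2  1  3  2  4  3  2  2  3  3  2  4
(- denotes ∞ / unreachable)

2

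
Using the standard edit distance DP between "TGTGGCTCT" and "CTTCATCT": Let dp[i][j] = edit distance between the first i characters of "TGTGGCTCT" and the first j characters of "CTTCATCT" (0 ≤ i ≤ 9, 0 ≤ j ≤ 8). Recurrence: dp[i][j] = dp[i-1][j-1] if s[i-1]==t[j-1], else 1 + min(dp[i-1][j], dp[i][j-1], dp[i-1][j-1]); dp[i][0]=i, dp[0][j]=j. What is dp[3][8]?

   ''  C  T  T  C  A  T  C  T
''  0  1  2  3  4  5  6  7  8
 T  1  1  1  2  3  4  5  6  7
 G  2  2  2  2  3  4  5  6  7
 T  3  3  2  2  3  4  4  5  6
 G  4  4  3  3  3  4  5  5  6
 G  5  5  4  4  4  4  5  6  6
 C  6  5  5  5  4  5  5  5  6
 T  7  6  5  5  5  5  5  6  5
 C  8  7  6  6  5  6  6  5  6
 T  9  8  7  6  6  6  6  6  5

6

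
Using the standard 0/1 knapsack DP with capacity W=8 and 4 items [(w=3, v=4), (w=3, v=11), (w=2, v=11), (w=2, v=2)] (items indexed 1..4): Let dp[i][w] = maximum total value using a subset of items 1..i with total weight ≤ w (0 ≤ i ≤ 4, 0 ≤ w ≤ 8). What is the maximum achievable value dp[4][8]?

26

i\w   0   1   2   3   4   5   6   7   8
  0   0   0   0   0   0   0   0   0   0
  1   0   0   0   4   4   4   4   4   4
  2   0   0   0  11  11  11  15  15  15
  3   0   0  11  11  11  22  22  22  26
  4   0   0  11  11  13  22  22  24  26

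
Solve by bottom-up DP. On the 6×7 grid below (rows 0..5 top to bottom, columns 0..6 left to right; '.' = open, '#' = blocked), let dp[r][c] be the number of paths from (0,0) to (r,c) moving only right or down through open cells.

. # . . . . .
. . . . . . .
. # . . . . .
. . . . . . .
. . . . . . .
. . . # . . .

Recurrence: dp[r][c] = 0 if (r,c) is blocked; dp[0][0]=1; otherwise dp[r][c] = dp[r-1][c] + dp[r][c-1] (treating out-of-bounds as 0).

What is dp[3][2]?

r\c   0   1   2   3   4   5   6
  0   1   0   0   0   0   0   0
  1   1   1   1   1   1   1   1
  2   1   0   1   2   3   4   5
  3   1   1   2   4   7  11  16
  4   1   2   4   8  15  26  42
  5   1   3   7   0  15  41  83

2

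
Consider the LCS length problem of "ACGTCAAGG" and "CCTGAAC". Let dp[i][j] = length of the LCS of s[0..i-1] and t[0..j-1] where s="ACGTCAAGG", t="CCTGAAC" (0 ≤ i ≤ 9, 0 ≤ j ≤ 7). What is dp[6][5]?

3

   ''  C  C  T  G  A  A  C
''  0  0  0  0  0  0  0  0
 A  0  0  0  0  0  1  1  1
 C  0  1  1  1  1  1  1  2
 G  0  1  1  1  2  2  2  2
 T  0  1  1  2  2  2  2  2
 C  0  1  2  2  2  2  2  3
 A  0  1  2  2  2  3  3  3
 A  0  1  2  2  2  3  4  4
 G  0  1  2  2  3  3  4  4
 G  0  1  2  2  3  3  4  4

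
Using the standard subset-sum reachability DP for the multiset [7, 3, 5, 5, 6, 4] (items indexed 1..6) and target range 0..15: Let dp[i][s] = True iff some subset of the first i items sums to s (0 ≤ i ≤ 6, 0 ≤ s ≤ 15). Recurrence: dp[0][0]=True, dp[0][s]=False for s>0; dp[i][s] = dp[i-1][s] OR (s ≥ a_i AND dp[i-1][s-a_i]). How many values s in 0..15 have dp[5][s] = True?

13

i\s   0   1   2   3   4   5   6   7   8   9  10  11  12  13  14  15
  0   T   F   F   F   F   F   F   F   F   F   F   F   F   F   F   F
  1   T   F   F   F   F   F   F   T   F   F   F   F   F   F   F   F
  2   T   F   F   T   F   F   F   T   F   F   T   F   F   F   F   F
  3   T   F   F   T   F   T   F   T   T   F   T   F   T   F   F   T
  4   T   F   F   T   F   T   F   T   T   F   T   F   T   T   F   T
  5   T   F   F   T   F   T   T   T   T   T   T   T   T   T   T   T
  6   T   F   F   T   T   T   T   T   T   T   T   T   T   T   T   T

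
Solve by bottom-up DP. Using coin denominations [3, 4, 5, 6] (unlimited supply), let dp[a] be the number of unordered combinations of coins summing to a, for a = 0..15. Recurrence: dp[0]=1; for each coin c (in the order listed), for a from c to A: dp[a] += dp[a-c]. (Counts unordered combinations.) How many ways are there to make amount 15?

7

after  coin     0     1     2     3     4     5     6     7     8     9    10    11    12    13    14    15
          3     1     0     0     1     0     0     1     0     0     1     0     0     1     0     0     1
          4     1     0     0     1     1     0     1     1     1     1     1     1     2     1     1     2
          5     1     0     0     1     1     1     1     1     2     2     2     2     3     3     3     4
          6     1     0     0     1     1     1     2     1     2     3     3     3     5     4     5     7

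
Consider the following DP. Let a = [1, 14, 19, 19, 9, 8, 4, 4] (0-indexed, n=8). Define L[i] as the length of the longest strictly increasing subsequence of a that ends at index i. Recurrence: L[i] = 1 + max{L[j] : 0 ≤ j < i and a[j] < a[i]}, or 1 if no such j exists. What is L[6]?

2

   i    0    1    2    3    4    5    6    7
a[i]    1   14   19   19    9    8    4    4
L[i]    1    2    3    3    2    2    2    2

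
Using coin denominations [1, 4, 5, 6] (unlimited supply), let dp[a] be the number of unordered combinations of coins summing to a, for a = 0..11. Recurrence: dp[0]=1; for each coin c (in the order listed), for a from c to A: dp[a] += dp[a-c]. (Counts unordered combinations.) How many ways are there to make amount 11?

9

after  coin     0     1     2     3     4     5     6     7     8     9    10    11
          1     1     1     1     1     1     1     1     1     1     1     1     1
          4     1     1     1     1     2     2     2     2     3     3     3     3
          5     1     1     1     1     2     3     3     3     4     5     6     6
          6     1     1     1     1     2     3     4     4     5     6     8     9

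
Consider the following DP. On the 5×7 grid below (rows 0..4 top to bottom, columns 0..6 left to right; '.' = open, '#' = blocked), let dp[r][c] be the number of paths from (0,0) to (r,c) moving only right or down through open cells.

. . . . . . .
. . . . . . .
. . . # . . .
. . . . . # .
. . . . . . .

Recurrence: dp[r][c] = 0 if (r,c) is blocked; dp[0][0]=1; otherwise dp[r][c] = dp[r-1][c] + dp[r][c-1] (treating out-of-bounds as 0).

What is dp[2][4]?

r\c   0   1   2   3   4   5   6
  0   1   1   1   1   1   1   1
  1   1   2   3   4   5   6   7
  2   1   3   6   0   5  11  18
  3   1   4  10  10  15   0  18
  4   1   5  15  25  40  40  58

5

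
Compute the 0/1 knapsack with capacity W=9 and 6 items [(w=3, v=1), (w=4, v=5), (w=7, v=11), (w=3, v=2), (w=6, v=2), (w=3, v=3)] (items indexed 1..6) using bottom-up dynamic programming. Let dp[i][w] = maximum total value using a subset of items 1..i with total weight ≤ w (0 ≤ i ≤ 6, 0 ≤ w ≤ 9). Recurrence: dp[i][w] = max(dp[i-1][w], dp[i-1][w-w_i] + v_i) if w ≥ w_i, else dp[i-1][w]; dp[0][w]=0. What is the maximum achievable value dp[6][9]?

i\w   0   1   2   3   4   5   6   7   8   9
  0   0   0   0   0   0   0   0   0   0   0
  1   0   0   0   1   1   1   1   1   1   1
  2   0   0   0   1   5   5   5   6   6   6
  3   0   0   0   1   5   5   5  11  11  11
  4   0   0   0   2   5   5   5  11  11  11
  5   0   0   0   2   5   5   5  11  11  11
  6   0   0   0   3   5   5   5  11  11  11

11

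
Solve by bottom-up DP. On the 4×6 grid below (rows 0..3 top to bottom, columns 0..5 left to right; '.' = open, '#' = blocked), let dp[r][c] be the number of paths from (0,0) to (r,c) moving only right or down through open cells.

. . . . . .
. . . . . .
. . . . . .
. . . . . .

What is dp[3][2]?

r\c   0   1   2   3   4   5
  0   1   1   1   1   1   1
  1   1   2   3   4   5   6
  2   1   3   6  10  15  21
  3   1   4  10  20  35  56

10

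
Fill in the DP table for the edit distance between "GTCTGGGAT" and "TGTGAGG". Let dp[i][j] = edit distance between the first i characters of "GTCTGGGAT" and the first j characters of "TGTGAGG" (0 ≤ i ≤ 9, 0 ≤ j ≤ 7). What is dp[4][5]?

   ''  T  G  T  G  A  G  G
''  0  1  2  3  4  5  6  7
 G  1  1  1  2  3  4  5  6
 T  2  1  2  1  2  3  4  5
 C  3  2  2  2  2  3  4  5
 T  4  3  3  2  3  3  4  5
 G  5  4  3  3  2  3  3  4
 G  6  5  4  4  3  3  3  3
 G  7  6  5  5  4  4  3  3
 A  8  7  6  6  5  4  4  4
 T  9  8  7  6  6  5  5  5

3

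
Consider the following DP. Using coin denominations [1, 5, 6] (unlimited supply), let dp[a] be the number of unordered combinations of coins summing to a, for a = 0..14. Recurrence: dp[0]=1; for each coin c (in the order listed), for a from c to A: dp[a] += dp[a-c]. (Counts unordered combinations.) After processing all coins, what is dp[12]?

6

after  coin     0     1     2     3     4     5     6     7     8     9    10    11    12    13    14
          1     1     1     1     1     1     1     1     1     1     1     1     1     1     1     1
          5     1     1     1     1     1     2     2     2     2     2     3     3     3     3     3
          6     1     1     1     1     1     2     3     3     3     3     4     5     6     6     6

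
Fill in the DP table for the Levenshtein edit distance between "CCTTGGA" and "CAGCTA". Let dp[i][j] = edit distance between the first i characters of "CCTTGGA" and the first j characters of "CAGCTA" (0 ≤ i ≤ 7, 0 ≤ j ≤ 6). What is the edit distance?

   ''  C  A  G  C  T  A
''  0  1  2  3  4  5  6
 C  1  0  1  2  3  4  5
 C  2  1  1  2  2  3  4
 T  3  2  2  2  3  2  3
 T  4  3  3  3  3  3  3
 G  5  4  4  3  4  4  4
 G  6  5  5  4  4  5  5
 A  7  6  5  5  5  5  5

5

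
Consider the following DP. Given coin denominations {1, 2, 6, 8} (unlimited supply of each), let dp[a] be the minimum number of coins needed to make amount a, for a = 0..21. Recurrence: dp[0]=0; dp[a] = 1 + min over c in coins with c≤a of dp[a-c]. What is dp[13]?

 a  0  1  2  3  4  5  6  7  8  9 10 11 12 13 14 15 16 17 18 19 20 21
dp  0  1  1  2  2  3  1  2  1  2  2  3  2  3  2  3  2  3  3  4  3  4

3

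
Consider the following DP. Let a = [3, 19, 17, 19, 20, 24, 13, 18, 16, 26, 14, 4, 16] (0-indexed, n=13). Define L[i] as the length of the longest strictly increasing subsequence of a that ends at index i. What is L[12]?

4

   i    0    1    2    3    4    5    6    7    8    9   10   11   12
a[i]    3   19   17   19   20   24   13   18   16   26   14    4   16
L[i]    1    2    2    3    4    5    2    3    3    6    3    2    4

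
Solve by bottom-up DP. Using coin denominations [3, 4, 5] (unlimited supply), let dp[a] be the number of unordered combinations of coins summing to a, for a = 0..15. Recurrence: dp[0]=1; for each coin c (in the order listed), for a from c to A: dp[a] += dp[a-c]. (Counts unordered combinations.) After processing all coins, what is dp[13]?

3

after  coin     0     1     2     3     4     5     6     7     8     9    10    11    12    13    14    15
          3     1     0     0     1     0     0     1     0     0     1     0     0     1     0     0     1
          4     1     0     0     1     1     0     1     1     1     1     1     1     2     1     1     2
          5     1     0     0     1     1     1     1     1     2     2     2     2     3     3     3     4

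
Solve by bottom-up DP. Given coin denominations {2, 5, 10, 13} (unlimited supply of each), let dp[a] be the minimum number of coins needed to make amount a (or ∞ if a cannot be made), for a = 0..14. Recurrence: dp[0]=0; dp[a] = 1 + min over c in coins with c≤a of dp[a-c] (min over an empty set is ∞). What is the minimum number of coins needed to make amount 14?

 a  0  1  2  3  4  5  6  7  8  9 10 11 12 13 14
dp  0  -  1  -  2  1  3  2  4  3  1  4  2  1  3
(- denotes ∞ / unreachable)

3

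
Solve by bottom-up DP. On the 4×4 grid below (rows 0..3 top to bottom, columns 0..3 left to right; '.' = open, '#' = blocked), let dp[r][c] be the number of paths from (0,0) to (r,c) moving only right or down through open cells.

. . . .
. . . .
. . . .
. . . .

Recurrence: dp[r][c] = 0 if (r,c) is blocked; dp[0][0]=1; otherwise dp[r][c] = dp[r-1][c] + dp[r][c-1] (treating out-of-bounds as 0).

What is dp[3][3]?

r\c   0   1   2   3
  0   1   1   1   1
  1   1   2   3   4
  2   1   3   6  10
  3   1   4  10  20

20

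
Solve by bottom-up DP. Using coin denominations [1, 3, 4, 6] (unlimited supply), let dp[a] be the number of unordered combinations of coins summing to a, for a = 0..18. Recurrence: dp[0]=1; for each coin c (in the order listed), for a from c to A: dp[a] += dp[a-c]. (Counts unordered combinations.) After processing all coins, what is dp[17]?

after  coin     0     1     2     3     4     5     6     7     8     9    10    11    12    13    14    15    16    17    18
          1     1     1     1     1     1     1     1     1     1     1     1     1     1     1     1     1     1     1     1
          3     1     1     1     2     2     2     3     3     3     4     4     4     5     5     5     6     6     6     7
          4     1     1     1     2     3     3     4     5     6     7     8     9    11    12    13    15    17    18    20
          6     1     1     1     2     3     3     5     6     7     9    11    12    16    18    20    24    28    30    36

30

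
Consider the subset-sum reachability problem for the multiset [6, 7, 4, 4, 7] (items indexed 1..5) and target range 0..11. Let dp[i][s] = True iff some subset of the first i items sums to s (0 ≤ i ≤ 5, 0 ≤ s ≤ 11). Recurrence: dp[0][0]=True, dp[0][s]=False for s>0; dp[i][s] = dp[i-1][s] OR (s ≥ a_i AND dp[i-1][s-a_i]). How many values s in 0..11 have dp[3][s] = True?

i\s   0   1   2   3   4   5   6   7   8   9  10  11
  0   T   F   F   F   F   F   F   F   F   F   F   F
  1   T   F   F   F   F   F   T   F   F   F   F   F
  2   T   F   F   F   F   F   T   T   F   F   F   F
  3   T   F   F   F   T   F   T   T   F   F   T   T
  4   T   F   F   F   T   F   T   T   T   F   T   T
  5   T   F   F   F   T   F   T   T   T   F   T   T

6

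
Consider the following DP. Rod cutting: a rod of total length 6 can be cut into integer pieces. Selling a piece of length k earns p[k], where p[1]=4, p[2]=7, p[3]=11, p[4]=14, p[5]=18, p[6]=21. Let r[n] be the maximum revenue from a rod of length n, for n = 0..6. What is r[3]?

   n    0    1    2    3    4    5    6
r[n]    0    4    8   12   16   20   24

12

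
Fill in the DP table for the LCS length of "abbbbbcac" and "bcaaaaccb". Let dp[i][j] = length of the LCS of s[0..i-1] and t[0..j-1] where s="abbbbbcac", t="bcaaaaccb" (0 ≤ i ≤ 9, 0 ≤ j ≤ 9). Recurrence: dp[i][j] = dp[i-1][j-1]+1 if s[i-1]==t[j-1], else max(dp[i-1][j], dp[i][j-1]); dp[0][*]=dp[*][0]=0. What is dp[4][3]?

1

   ''  b  c  a  a  a  a  c  c  b
''  0  0  0  0  0  0  0  0  0  0
 a  0  0  0  1  1  1  1  1  1  1
 b  0  1  1  1  1  1  1  1  1  2
 b  0  1  1  1  1  1  1  1  1  2
 b  0  1  1  1  1  1  1  1  1  2
 b  0  1  1  1  1  1  1  1  1  2
 b  0  1  1  1  1  1  1  1  1  2
 c  0  1  2  2  2  2  2  2  2  2
 a  0  1  2  3  3  3  3  3  3  3
 c  0  1  2  3  3  3  3  4  4  4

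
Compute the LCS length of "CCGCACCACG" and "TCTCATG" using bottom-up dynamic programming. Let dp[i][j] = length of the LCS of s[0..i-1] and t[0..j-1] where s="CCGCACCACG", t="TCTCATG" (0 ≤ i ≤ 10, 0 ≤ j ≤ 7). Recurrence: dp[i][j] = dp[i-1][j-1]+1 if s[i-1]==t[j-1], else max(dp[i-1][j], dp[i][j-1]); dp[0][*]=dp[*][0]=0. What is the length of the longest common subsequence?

   ''  T  C  T  C  A  T  G
''  0  0  0  0  0  0  0  0
 C  0  0  1  1  1  1  1  1
 C  0  0  1  1  2  2  2  2
 G  0  0  1  1  2  2  2  3
 C  0  0  1  1  2  2  2  3
 A  0  0  1  1  2  3  3  3
 C  0  0  1  1  2  3  3  3
 C  0  0  1  1  2  3  3  3
 A  0  0  1  1  2  3  3  3
 C  0  0  1  1  2  3  3  3
 G  0  0  1  1  2  3  3  4

4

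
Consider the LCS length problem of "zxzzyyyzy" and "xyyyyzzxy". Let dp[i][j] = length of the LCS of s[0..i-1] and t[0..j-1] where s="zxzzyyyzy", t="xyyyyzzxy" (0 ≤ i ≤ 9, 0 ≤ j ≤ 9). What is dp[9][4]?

   ''  x  y  y  y  y  z  z  x  y
''  0  0  0  0  0  0  0  0  0  0
 z  0  0  0  0  0  0  1  1  1  1
 x  0  1  1  1  1  1  1  1  2  2
 z  0  1  1  1  1  1  2  2  2  2
 z  0  1  1  1  1  1  2  3  3  3
 y  0  1  2  2  2  2  2  3  3  4
 y  0  1  2  3  3  3  3  3  3  4
 y  0  1  2  3  4  4  4  4  4  4
 z  0  1  2  3  4  4  5  5  5  5
 y  0  1  2  3  4  5  5  5  5  6

4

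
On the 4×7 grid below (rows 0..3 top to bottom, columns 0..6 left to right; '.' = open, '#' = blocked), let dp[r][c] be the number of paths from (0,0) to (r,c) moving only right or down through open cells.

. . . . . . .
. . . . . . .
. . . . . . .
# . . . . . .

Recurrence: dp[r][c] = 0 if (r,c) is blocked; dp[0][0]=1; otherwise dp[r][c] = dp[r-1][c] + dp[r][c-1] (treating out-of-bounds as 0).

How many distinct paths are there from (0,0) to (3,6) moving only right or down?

83

r\c   0   1   2   3   4   5   6
  0   1   1   1   1   1   1   1
  1   1   2   3   4   5   6   7
  2   1   3   6  10  15  21  28
  3   0   3   9  19  34  55  83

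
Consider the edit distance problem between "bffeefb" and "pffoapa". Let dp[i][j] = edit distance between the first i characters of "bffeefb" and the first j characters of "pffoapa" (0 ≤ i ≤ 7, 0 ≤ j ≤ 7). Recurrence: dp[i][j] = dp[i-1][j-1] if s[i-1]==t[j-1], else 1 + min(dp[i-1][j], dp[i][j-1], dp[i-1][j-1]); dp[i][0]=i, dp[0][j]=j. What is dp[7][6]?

   ''  p  f  f  o  a  p  a
''  0  1  2  3  4  5  6  7
 b  1  1  2  3  4  5  6  7
 f  2  2  1  2  3  4  5  6
 f  3  3  2  1  2  3  4  5
 e  4  4  3  2  2  3  4  5
 e  5  5  4  3  3  3  4  5
 f  6  6  5  4  4  4  4  5
 b  7  7  6  5  5  5  5  5

5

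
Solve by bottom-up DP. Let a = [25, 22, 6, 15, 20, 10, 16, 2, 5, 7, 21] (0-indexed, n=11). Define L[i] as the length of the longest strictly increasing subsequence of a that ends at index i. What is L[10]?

   i    0    1    2    3    4    5    6    7    8    9   10
a[i]   25   22    6   15   20   10   16    2    5    7   21
L[i]    1    1    1    2    3    2    3    1    2    3    4

4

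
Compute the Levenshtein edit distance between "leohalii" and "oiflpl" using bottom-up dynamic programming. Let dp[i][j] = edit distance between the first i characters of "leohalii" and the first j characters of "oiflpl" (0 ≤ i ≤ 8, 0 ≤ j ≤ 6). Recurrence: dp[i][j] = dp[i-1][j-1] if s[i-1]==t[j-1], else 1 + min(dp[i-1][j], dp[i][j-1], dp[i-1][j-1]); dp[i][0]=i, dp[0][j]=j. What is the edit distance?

6

   ''  o  i  f  l  p  l
''  0  1  2  3  4  5  6
 l  1  1  2  3  3  4  5
 e  2  2  2  3  4  4  5
 o  3  2  3  3  4  5  5
 h  4  3  3  4  4  5  6
 a  5  4  4  4  5  5  6
 l  6  5  5  5  4  5  5
 i  7  6  5  6  5  5  6
 i  8  7  6  6  6  6  6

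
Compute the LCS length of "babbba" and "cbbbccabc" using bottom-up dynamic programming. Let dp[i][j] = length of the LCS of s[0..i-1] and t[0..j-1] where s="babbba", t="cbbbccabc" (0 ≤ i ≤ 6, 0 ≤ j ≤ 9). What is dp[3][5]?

2

   ''  c  b  b  b  c  c  a  b  c
''  0  0  0  0  0  0  0  0  0  0
 b  0  0  1  1  1  1  1  1  1  1
 a  0  0  1  1  1  1  1  2  2  2
 b  0  0  1  2  2  2  2  2  3  3
 b  0  0  1  2  3  3  3  3  3  3
 b  0  0  1  2  3  3  3  3  4  4
 a  0  0  1  2  3  3  3  4  4  4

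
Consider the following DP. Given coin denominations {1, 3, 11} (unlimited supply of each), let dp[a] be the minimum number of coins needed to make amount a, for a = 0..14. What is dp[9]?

 a  0  1  2  3  4  5  6  7  8  9 10 11 12 13 14
dp  0  1  2  1  2  3  2  3  4  3  4  1  2  3  2

3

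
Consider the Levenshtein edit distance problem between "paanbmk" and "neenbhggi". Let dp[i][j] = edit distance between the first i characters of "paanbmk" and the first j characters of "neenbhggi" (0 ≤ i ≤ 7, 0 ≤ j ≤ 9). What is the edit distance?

   ''  n  e  e  n  b  h  g  g  i
''  0  1  2  3  4  5  6  7  8  9
 p  1  1  2  3  4  5  6  7  8  9
 a  2  2  2  3  4  5  6  7  8  9
 a  3  3  3  3  4  5  6  7  8  9
 n  4  3  4  4  3  4  5  6  7  8
 b  5  4  4  5  4  3  4  5  6  7
 m  6  5  5  5  5  4  4  5  6  7
 k  7  6  6  6  6  5  5  5  6  7

7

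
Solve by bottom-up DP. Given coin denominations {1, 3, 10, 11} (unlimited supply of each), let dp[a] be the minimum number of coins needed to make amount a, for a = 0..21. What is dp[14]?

 a  0  1  2  3  4  5  6  7  8  9 10 11 12 13 14 15 16 17 18 19 20 21
dp  0  1  2  1  2  3  2  3  4  3  1  1  2  2  2  3  3  3  4  4  2  2

2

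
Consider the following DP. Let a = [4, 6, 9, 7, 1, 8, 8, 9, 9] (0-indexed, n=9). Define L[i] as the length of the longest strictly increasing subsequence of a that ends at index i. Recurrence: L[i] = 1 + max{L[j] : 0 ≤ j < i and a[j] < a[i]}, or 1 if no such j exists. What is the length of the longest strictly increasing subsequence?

   i    0    1    2    3    4    5    6    7    8
a[i]    4    6    9    7    1    8    8    9    9
L[i]    1    2    3    3    1    4    4    5    5

5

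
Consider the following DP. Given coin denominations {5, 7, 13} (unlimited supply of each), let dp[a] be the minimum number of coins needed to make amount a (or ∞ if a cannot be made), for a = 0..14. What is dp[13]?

1

 a  0  1  2  3  4  5  6  7  8  9 10 11 12 13 14
dp  0  -  -  -  -  1  -  1  -  -  2  -  2  1  2
(- denotes ∞ / unreachable)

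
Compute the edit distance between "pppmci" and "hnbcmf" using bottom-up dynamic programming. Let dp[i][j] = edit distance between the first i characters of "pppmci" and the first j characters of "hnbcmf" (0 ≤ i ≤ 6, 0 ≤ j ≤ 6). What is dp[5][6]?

   ''  h  n  b  c  m  f
''  0  1  2  3  4  5  6
 p  1  1  2  3  4  5  6
 p  2  2  2  3  4  5  6
 p  3  3  3  3  4  5  6
 m  4  4  4  4  4  4  5
 c  5  5  5  5  4  5  5
 i  6  6  6  6  5  5  6

5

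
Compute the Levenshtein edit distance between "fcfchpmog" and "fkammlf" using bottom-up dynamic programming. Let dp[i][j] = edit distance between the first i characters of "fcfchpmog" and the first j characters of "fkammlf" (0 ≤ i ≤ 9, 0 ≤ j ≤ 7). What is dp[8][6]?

6

   ''  f  k  a  m  m  l  f
''  0  1  2  3  4  5  6  7
 f  1  0  1  2  3  4  5  6
 c  2  1  1  2  3  4  5  6
 f  3  2  2  2  3  4  5  5
 c  4  3  3  3  3  4  5  6
 h  5  4  4  4  4  4  5  6
 p  6  5  5  5  5  5  5  6
 m  7  6  6  6  5  5  6  6
 o  8  7  7  7  6  6  6  7
 g  9  8  8  8  7  7  7  7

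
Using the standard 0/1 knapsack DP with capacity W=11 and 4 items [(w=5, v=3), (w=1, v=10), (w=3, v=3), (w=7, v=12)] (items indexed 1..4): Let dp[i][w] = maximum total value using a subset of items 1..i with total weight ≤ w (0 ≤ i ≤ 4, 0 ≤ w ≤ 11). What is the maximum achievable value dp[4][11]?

25

i\w   0   1   2   3   4   5   6   7   8   9  10  11
  0   0   0   0   0   0   0   0   0   0   0   0   0
  1   0   0   0   0   0   3   3   3   3   3   3   3
  2   0  10  10  10  10  10  13  13  13  13  13  13
  3   0  10  10  10  13  13  13  13  13  16  16  16
  4   0  10  10  10  13  13  13  13  22  22  22  25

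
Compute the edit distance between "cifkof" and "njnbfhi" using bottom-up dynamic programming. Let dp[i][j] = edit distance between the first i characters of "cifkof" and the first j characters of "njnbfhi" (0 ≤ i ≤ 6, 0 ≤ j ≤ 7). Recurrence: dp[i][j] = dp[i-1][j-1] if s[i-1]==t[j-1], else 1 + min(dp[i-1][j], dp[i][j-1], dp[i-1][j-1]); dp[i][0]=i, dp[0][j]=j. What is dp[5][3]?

5

   ''  n  j  n  b  f  h  i
''  0  1  2  3  4  5  6  7
 c  1  1  2  3  4  5  6  7
 i  2  2  2  3  4  5  6  6
 f  3  3  3  3  4  4  5  6
 k  4  4  4  4  4  5  5  6
 o  5  5  5  5  5  5  6  6
 f  6  6  6  6  6  5  6  7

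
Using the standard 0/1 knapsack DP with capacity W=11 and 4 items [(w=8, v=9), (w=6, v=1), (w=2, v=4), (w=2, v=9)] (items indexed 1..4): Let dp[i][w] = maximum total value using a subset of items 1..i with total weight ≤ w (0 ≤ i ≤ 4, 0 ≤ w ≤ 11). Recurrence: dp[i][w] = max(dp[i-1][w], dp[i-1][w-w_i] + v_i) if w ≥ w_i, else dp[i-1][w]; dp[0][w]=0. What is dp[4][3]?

i\w   0   1   2   3   4   5   6   7   8   9  10  11
  0   0   0   0   0   0   0   0   0   0   0   0   0
  1   0   0   0   0   0   0   0   0   9   9   9   9
  2   0   0   0   0   0   0   1   1   9   9   9   9
  3   0   0   4   4   4   4   4   4   9   9  13  13
  4   0   0   9   9  13  13  13  13  13  13  18  18

9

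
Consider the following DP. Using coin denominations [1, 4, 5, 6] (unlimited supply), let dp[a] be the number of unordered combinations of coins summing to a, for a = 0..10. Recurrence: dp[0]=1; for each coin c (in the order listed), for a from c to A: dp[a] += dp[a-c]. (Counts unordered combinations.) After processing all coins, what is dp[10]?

8

after  coin     0     1     2     3     4     5     6     7     8     9    10
          1     1     1     1     1     1     1     1     1     1     1     1
          4     1     1     1     1     2     2     2     2     3     3     3
          5     1     1     1     1     2     3     3     3     4     5     6
          6     1     1     1     1     2     3     4     4     5     6     8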